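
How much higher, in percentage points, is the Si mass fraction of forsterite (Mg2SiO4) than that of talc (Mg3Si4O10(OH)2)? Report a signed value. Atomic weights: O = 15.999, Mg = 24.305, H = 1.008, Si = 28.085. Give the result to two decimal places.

Si in Mg2SiO4: molar mass 140.691 g/mol; 1×28.085 = 28.085 g → 19.96 wt%.
Si in Mg3Si4O10(OH)2: molar mass 379.259 g/mol; 4×28.085 = 112.340 g → 29.62 wt%.
Difference = 19.96 − 29.62 = -9.66 percentage points.

-9.66 percentage points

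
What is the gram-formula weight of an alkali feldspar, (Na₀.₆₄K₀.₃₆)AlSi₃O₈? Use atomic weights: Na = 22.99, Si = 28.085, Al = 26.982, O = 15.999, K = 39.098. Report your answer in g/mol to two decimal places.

M = 0.64×22.99 + 0.36×39.098 + 1×26.982 + 3×28.085 + 8×15.999

268.02 g/mol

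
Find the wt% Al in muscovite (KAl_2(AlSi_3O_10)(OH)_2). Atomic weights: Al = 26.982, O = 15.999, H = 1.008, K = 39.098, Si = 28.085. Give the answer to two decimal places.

20.32 mass %

M(KAl_2(AlSi_3O_10)(OH)_2) = 398.303 g/mol.
Al contributes 3 × 26.982 = 80.946 g per mole.
80.946/398.303 = 0.2032 → 20.32%.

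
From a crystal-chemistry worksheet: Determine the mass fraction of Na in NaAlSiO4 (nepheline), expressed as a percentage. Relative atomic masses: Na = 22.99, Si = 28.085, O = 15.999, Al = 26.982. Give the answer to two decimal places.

M(NaAlSiO4) = 142.053 g/mol.
Na contributes 1 × 22.99 = 22.990 g per mole.
22.990/142.053 = 0.1618 → 16.18%.

16.18 mass %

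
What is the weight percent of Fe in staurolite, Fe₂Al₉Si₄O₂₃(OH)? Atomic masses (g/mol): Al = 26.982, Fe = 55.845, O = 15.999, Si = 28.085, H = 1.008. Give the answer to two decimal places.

13.11 weight percent

M(Fe₂Al₉Si₄O₂₃(OH)) = 851.852 g/mol.
Fe contributes 2 × 55.845 = 111.690 g per mole.
111.690/851.852 = 0.1311 → 13.11%.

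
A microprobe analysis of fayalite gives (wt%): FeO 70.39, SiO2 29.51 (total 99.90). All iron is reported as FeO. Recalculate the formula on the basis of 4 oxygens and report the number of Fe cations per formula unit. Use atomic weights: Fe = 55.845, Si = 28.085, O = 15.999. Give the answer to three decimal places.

FeO: 70.39/71.844 = 0.97976 mol → 0.97976 mol Fe, 0.97976 mol O.
SiO2: 29.51/60.083 = 0.49115 mol → 0.49115 mol Si, 0.98230 mol O.
Total oxygen = 1.96206 mol. Normalization factor = 4/1.96206 = 2.03867.
Fe per 4 O = 0.97976 × 2.03867 = 1.997.

1.997 Fe apfu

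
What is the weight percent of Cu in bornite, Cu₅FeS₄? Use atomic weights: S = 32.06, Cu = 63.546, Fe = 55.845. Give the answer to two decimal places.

63.32 weight percent

Formula mass = 5×63.546 + 1×55.845 + 4×32.06 = 501.815 g/mol, of which 317.730 g is Cu.
So Cu makes up 317.730/501.815 = 0.6332 of the mass, i.e. 63.32%.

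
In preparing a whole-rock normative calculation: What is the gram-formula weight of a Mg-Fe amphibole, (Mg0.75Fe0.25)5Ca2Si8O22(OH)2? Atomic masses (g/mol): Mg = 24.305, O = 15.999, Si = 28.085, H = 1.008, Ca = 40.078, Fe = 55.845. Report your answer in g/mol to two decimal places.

The formula mass is the sum 3.75*24.305 + 1.25*55.845 + 2*40.078 + 8*28.085 + 24*15.999 + 2*1.008.

851.78 g/mol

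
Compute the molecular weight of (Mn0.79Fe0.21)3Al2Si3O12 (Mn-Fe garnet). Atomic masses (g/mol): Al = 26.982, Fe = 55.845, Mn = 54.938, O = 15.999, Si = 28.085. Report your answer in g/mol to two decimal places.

495.59 g/mol

The formula mass is the sum 2.37×54.938 + 0.63×55.845 + 2×26.982 + 3×28.085 + 12×15.999.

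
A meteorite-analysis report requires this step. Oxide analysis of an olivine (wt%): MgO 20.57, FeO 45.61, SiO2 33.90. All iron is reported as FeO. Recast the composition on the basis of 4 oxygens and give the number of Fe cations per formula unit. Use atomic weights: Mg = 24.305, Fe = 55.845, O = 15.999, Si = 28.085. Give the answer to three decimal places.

1.117 Fe apfu

20.57 wt% MgO ÷ 40.304 g/mol = 0.51037 mol, giving 0.51037 Mg and 0.51037 O.
45.61 wt% FeO ÷ 71.844 g/mol = 0.63485 mol, giving 0.63485 Fe and 0.63485 O.
33.90 wt% SiO2 ÷ 60.083 g/mol = 0.56422 mol, giving 0.56422 Si and 1.12844 O.
Oxygen sums to 2.27366; scaling by 4/2.27366 = 1.75928 puts the formula on 4 O.
Fe: 0.63485 × 1.75928 = 1.117 atoms per formula unit.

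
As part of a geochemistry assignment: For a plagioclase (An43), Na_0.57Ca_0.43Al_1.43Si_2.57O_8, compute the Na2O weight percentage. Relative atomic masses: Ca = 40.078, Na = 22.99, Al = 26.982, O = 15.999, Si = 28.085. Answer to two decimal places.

Molar mass of Na_0.57Ca_0.43Al_1.43Si_2.57O_8 = 0.57·22.99 + 0.43·40.078 + 1.43·26.982 + 2.57·28.085 + 8·15.999 = 269.093 g/mol.
Each formula unit contains 0.57 Na, equivalent to 0.57/2 = 0.2850 mol Na2O.
M(Na2O) = 2×22.99 + 1×15.999 = 61.979 g/mol.
Mass of Na2O per formula unit = 0.2850 × 61.979 = 17.664 g.
Na2O wt% = 17.664 / 269.093 × 100 = 6.56%.

6.56 wt%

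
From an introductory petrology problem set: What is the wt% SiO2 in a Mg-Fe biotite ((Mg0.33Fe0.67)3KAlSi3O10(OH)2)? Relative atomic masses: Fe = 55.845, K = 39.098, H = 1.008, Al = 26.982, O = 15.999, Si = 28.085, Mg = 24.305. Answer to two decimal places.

37.50 wt%

M((Mg0.33Fe0.67)3KAlSi3O10(OH)2) = 480.649 g/mol; M(SiO2) = 60.083 g/mol.
Moles SiO2 per formula unit = 3 Si ÷ 1 = 3.0000.
SiO2 fraction = (3.0000 × 60.083) / 480.649 = 180.249/480.649 = 0.3750.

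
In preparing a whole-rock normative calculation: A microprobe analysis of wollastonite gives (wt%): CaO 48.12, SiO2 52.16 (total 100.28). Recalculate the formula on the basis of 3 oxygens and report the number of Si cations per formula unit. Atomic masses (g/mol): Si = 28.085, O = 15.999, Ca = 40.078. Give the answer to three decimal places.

1.004 Si apfu

48.12 wt% CaO ÷ 56.077 g/mol = 0.85811 mol, giving 0.85811 Ca and 0.85811 O.
52.16 wt% SiO2 ÷ 60.083 g/mol = 0.86813 mol, giving 0.86813 Si and 1.73626 O.
Oxygen sums to 2.59437; scaling by 3/2.59437 = 1.15635 puts the formula on 3 O.
Si: 0.86813 × 1.15635 = 1.004 atoms per formula unit.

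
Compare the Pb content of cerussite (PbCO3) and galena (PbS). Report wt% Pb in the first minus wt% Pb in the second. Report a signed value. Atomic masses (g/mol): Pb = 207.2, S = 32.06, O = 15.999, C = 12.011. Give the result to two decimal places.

M(PbCO3) = 267.208 g/mol, so wt% Pb = 207.200/267.208 × 100 = 77.54%.
M(PbS) = 239.260 g/mol, so wt% Pb = 207.200/239.260 × 100 = 86.60%.
77.54 − 86.60 = -9.06 pp.

-9.06 percentage points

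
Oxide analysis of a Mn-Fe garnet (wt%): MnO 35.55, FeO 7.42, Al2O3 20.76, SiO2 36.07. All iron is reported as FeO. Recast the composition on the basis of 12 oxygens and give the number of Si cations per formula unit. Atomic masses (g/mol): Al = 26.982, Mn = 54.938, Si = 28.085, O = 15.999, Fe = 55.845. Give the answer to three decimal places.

MnO (M=70.937): mol = 0.50115; Mn = 0.50115, O = 0.50115.
FeO (M=71.844): mol = 0.10328; Fe = 0.10328, O = 0.10328.
Al2O3 (M=101.961): mol = 0.20361; Al = 0.40722, O = 0.61083.
SiO2 (M=60.083): mol = 0.60034; Si = 0.60034, O = 1.20068.
ΣO = 2.41594; factor = 12/ΣO = 4.96701.
Si apfu = 0.60034 × 4.96701 = 2.982.

2.982 Si apfu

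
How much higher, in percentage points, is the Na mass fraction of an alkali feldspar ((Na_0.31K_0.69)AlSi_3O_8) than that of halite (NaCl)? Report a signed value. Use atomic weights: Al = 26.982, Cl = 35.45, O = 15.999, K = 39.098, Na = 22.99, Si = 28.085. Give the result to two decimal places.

First mineral: 7.127 g Na in 273.334 g formula = 2.61 wt% Na.
Second mineral: 22.990 g Na in 58.440 g formula = 39.34 wt% Na.
2.61% − 39.34% gives a difference of -36.73 percentage points.

-36.73 percentage points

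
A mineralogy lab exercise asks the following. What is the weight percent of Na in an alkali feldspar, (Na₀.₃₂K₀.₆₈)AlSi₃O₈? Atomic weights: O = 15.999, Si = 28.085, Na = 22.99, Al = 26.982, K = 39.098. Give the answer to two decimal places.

M((Na₀.₃₂K₀.₆₈)AlSi₃O₈) = 273.172 g/mol.
Na contributes 0.32 × 22.99 = 7.357 g per mole.
7.357/273.172 = 0.0269 → 2.69%.

2.69 wt%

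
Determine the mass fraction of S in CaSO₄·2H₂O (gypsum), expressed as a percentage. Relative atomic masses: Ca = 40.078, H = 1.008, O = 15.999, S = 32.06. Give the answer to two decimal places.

18.62 weight percent

Molar mass of CaSO₄·2H₂O: 1×40.078 + 1×32.06 + 6×15.999 + 4×1.008 = 172.164 g/mol.
Mass of S per formula unit: 1 × 32.06 = 32.060 g.
Weight fraction S = 32.060 / 172.164 = 0.1862.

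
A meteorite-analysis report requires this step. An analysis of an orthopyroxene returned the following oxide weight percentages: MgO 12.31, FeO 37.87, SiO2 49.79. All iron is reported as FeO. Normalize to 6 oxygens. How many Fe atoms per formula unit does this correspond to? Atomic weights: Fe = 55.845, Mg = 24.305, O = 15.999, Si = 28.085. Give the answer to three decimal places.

MgO: 12.31/40.304 = 0.30543 mol → 0.30543 mol Mg, 0.30543 mol O.
FeO: 37.87/71.844 = 0.52711 mol → 0.52711 mol Fe, 0.52711 mol O.
SiO2: 49.79/60.083 = 0.82869 mol → 0.82869 mol Si, 1.65738 mol O.
Total oxygen = 2.48992 mol. Normalization factor = 6/2.48992 = 2.40972.
Fe per 6 O = 0.52711 × 2.40972 = 1.270.

1.270 Fe apfu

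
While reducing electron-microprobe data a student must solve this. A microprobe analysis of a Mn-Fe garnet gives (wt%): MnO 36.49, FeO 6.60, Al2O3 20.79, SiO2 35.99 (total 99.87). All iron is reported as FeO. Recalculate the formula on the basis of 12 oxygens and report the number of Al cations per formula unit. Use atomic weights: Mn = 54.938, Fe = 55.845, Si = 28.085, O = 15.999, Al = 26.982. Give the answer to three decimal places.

2.026 Al apfu

36.49 wt% MnO ÷ 70.937 g/mol = 0.51440 mol, giving 0.51440 Mn and 0.51440 O.
6.60 wt% FeO ÷ 71.844 g/mol = 0.09187 mol, giving 0.09187 Fe and 0.09187 O.
20.79 wt% Al2O3 ÷ 101.961 g/mol = 0.20390 mol, giving 0.40780 Al and 0.61170 O.
35.99 wt% SiO2 ÷ 60.083 g/mol = 0.59900 mol, giving 0.59900 Si and 1.19800 O.
Oxygen sums to 2.41597; scaling by 12/2.41597 = 4.96695 puts the formula on 12 O.
Al: 0.40780 × 4.96695 = 2.026 atoms per formula unit.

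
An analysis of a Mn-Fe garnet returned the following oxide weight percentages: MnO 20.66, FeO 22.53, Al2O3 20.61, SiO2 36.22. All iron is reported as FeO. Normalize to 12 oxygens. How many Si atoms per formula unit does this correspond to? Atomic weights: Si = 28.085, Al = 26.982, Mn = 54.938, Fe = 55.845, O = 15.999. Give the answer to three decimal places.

2.993 Si apfu

20.66 wt% MnO ÷ 70.937 g/mol = 0.29124 mol, giving 0.29124 Mn and 0.29124 O.
22.53 wt% FeO ÷ 71.844 g/mol = 0.31360 mol, giving 0.31360 Fe and 0.31360 O.
20.61 wt% Al2O3 ÷ 101.961 g/mol = 0.20214 mol, giving 0.40428 Al and 0.60642 O.
36.22 wt% SiO2 ÷ 60.083 g/mol = 0.60283 mol, giving 0.60283 Si and 1.20566 O.
Oxygen sums to 2.41692; scaling by 12/2.41692 = 4.96500 puts the formula on 12 O.
Si: 0.60283 × 4.96500 = 2.993 atoms per formula unit.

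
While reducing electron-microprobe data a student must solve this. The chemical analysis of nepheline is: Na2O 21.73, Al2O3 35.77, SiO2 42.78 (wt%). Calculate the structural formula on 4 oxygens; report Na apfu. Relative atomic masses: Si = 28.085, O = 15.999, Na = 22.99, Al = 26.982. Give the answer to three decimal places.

0.992 Na apfu

Na2O: 21.73/61.979 = 0.35060 mol → 0.70120 mol Na, 0.35060 mol O.
Al2O3: 35.77/101.961 = 0.35082 mol → 0.70164 mol Al, 1.05246 mol O.
SiO2: 42.78/60.083 = 0.71202 mol → 0.71202 mol Si, 1.42404 mol O.
Total oxygen = 2.82710 mol. Normalization factor = 4/2.82710 = 1.41488.
Na per 4 O = 0.70120 × 1.41488 = 0.992.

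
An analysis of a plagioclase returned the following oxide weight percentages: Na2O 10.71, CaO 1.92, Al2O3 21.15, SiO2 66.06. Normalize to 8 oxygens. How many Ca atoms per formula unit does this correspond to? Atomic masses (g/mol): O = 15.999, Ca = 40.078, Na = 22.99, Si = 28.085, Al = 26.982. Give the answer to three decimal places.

0.090 Ca apfu

Na2O (M=61.979): mol = 0.17280; Na = 0.34560, O = 0.17280.
CaO (M=56.077): mol = 0.03424; Ca = 0.03424, O = 0.03424.
Al2O3 (M=101.961): mol = 0.20743; Al = 0.41486, O = 0.62229.
SiO2 (M=60.083): mol = 1.09948; Si = 1.09948, O = 2.19896.
ΣO = 3.02829; factor = 8/ΣO = 2.64175.
Ca apfu = 0.03424 × 2.64175 = 0.090.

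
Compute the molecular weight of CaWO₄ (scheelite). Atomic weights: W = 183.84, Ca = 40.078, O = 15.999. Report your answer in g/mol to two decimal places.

287.91 g/mol

Ca: 1 × 40.078 = 40.0780
W: 1 × 183.84 = 183.8400
O: 4 × 15.999 = 63.9960
Summing the contributions gives the formula mass.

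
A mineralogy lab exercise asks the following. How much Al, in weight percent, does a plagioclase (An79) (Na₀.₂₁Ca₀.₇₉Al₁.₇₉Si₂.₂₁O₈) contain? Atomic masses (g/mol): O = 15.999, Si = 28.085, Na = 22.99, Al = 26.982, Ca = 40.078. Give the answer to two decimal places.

Molar mass of Na₀.₂₁Ca₀.₇₉Al₁.₇₉Si₂.₂₁O₈: 0.21×22.99 + 0.79×40.078 + 1.79×26.982 + 2.21×28.085 + 8×15.999 = 274.847 g/mol.
Mass of Al per formula unit: 1.79 × 26.982 = 48.298 g.
Weight fraction Al = 48.298 / 274.847 = 0.1757.

17.57 weight percent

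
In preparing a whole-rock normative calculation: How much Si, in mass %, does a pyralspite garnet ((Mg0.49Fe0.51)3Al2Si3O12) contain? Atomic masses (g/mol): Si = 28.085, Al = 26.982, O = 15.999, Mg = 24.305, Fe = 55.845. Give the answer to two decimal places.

18.67 mass %

Formula mass = 1.47·24.305 + 1.53·55.845 + 2·26.982 + 3·28.085 + 12·15.999 = 451.378 g/mol, of which 84.255 g is Si.
So Si makes up 84.255/451.378 = 0.1867 of the mass, i.e. 18.67%.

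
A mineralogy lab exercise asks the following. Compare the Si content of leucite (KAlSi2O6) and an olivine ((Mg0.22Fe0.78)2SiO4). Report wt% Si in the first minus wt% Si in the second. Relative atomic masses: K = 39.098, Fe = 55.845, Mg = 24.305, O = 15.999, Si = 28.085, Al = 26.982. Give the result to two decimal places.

First mineral: 56.170 g Si in 218.244 g formula = 25.74 wt% Si.
Second mineral: 28.085 g Si in 189.893 g formula = 14.79 wt% Si.
25.74% − 14.79% gives a difference of 10.95 percentage points.

10.95 percentage points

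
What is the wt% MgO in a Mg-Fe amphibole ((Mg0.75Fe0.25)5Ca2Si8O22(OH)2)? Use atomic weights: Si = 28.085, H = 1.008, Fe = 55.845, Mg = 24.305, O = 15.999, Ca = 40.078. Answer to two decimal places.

Molar mass of (Mg0.75Fe0.25)5Ca2Si8O22(OH)2 = 3.75*24.305 + 1.25*55.845 + 2*40.078 + 8*28.085 + 24*15.999 + 2*1.008 = 851.778 g/mol.
Each formula unit contains 3.75 Mg, equivalent to 3.75/1 = 3.7500 mol MgO.
M(MgO) = 1×24.305 + 1×15.999 = 40.304 g/mol.
Mass of MgO per formula unit = 3.7500 × 40.304 = 151.140 g.
MgO wt% = 151.140 / 851.778 × 100 = 17.74%.

17.74 wt%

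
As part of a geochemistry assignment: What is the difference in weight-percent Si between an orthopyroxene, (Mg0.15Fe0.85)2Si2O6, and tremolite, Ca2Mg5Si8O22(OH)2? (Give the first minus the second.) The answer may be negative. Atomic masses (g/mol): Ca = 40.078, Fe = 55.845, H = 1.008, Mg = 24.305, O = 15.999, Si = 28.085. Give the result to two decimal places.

Si in (Mg0.15Fe0.85)2Si2O6: molar mass 254.392 g/mol; 2×28.085 = 56.170 g → 22.08 wt%.
Si in Ca2Mg5Si8O22(OH)2: molar mass 812.353 g/mol; 8×28.085 = 224.680 g → 27.66 wt%.
Difference = 22.08 − 27.66 = -5.58 percentage points.

-5.58 percentage points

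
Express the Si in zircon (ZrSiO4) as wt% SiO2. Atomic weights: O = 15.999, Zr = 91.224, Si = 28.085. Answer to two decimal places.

32.78 wt%

Formula mass = 183.305 g/mol.
1 Si → 1.0000 mol SiO2 per formula unit; M(SiO2) = 60.083, so SiO2 mass = 60.083 g.
60.083/183.305 × 100 = 32.78 wt%.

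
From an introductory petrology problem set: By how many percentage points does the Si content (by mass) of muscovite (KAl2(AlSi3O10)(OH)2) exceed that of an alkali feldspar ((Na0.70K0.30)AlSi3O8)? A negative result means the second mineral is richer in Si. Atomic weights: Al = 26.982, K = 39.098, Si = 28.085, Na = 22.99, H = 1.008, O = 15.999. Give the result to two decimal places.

Si in KAl2(AlSi3O10)(OH)2: molar mass 398.303 g/mol; 3×28.085 = 84.255 g → 21.15 wt%.
Si in (Na0.70K0.30)AlSi3O8: molar mass 267.051 g/mol; 3×28.085 = 84.255 g → 31.55 wt%.
Difference = 21.15 − 31.55 = -10.40 percentage points.

-10.40 percentage points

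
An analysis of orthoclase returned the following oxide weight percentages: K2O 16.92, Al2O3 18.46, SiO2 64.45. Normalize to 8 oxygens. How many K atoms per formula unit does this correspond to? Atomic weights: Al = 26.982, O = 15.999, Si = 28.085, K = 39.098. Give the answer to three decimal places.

16.92 wt% K2O ÷ 94.195 g/mol = 0.17963 mol, giving 0.35926 K and 0.17963 O.
18.46 wt% Al2O3 ÷ 101.961 g/mol = 0.18105 mol, giving 0.36210 Al and 0.54315 O.
64.45 wt% SiO2 ÷ 60.083 g/mol = 1.07268 mol, giving 1.07268 Si and 2.14536 O.
Oxygen sums to 2.86814; scaling by 8/2.86814 = 2.78926 puts the formula on 8 O.
K: 0.35926 × 2.78926 = 1.002 atoms per formula unit.

1.002 K apfu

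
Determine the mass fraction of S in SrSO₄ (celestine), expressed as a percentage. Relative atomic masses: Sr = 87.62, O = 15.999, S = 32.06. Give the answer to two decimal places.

Formula mass = 1*87.62 + 1*32.06 + 4*15.999 = 183.676 g/mol, of which 32.060 g is S.
So S makes up 32.060/183.676 = 0.1745 of the mass, i.e. 17.45%.

17.45 mass %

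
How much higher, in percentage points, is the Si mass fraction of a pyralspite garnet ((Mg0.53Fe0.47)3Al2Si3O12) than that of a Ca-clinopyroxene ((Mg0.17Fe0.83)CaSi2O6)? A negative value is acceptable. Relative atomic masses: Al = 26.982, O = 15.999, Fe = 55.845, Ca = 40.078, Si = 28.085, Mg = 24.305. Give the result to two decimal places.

M((Mg0.53Fe0.47)3Al2Si3O12) = 447.593 g/mol, so wt% Si = 84.255/447.593 × 100 = 18.82%.
M((Mg0.17Fe0.83)CaSi2O6) = 242.725 g/mol, so wt% Si = 56.170/242.725 × 100 = 23.14%.
18.82 − 23.14 = -4.32 pp.

-4.32 percentage points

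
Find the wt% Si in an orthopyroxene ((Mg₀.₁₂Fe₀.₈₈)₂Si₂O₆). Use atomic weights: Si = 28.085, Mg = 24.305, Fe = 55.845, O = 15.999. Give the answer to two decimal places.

Formula mass = 0.24·24.305 + 1.76·55.845 + 2·28.085 + 6·15.999 = 256.284 g/mol, of which 56.170 g is Si.
So Si makes up 56.170/256.284 = 0.2192 of the mass, i.e. 21.92%.

21.92 wt%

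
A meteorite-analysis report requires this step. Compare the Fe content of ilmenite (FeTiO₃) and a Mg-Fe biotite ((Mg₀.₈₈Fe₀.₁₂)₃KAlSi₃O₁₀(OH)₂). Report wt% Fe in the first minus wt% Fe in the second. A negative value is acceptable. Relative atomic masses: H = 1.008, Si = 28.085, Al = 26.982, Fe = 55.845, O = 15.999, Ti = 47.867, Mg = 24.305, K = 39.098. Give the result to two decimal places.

M(FeTiO₃) = 151.709 g/mol, so wt% Fe = 55.845/151.709 × 100 = 36.81%.
M((Mg₀.₈₈Fe₀.₁₂)₃KAlSi₃O₁₀(OH)₂) = 428.608 g/mol, so wt% Fe = 20.104/428.608 × 100 = 4.69%.
36.81 − 4.69 = 32.12 pp.

32.12 percentage points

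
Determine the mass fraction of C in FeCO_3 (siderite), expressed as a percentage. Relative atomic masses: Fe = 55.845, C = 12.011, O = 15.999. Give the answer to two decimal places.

M(FeCO_3) = 115.853 g/mol.
C contributes 1 × 12.011 = 12.011 g per mole.
12.011/115.853 = 0.1037 → 10.37%.

10.37 wt%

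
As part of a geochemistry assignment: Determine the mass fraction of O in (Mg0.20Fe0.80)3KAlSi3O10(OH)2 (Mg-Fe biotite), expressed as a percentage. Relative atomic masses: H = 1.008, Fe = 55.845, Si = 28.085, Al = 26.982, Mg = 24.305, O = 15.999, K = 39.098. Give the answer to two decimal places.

Formula mass = 0.60×24.305 + 2.40×55.845 + 1×39.098 + 1×26.982 + 3×28.085 + 12×15.999 + 2×1.008 = 492.950 g/mol, of which 191.988 g is O.
So O makes up 191.988/492.950 = 0.3895 of the mass, i.e. 38.95%.

38.95 wt%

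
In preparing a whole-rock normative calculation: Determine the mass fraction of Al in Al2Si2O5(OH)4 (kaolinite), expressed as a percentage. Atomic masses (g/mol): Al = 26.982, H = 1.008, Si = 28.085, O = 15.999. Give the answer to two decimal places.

Formula mass = 2·26.982 + 2·28.085 + 9·15.999 + 4·1.008 = 258.157 g/mol, of which 53.964 g is Al.
So Al makes up 53.964/258.157 = 0.2090 of the mass, i.e. 20.90%.

20.90 mass %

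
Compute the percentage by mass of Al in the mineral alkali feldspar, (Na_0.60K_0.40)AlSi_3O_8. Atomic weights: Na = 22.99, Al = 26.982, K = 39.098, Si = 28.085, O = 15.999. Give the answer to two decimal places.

Formula mass = 0.60×22.99 + 0.40×39.098 + 1×26.982 + 3×28.085 + 8×15.999 = 268.662 g/mol, of which 26.982 g is Al.
So Al makes up 26.982/268.662 = 0.1004 of the mass, i.e. 10.04%.

10.04 wt%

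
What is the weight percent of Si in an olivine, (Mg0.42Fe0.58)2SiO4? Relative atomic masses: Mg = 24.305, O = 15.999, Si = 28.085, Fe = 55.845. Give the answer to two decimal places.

15.84 weight percent

Molar mass of (Mg0.42Fe0.58)2SiO4: 0.84×24.305 + 1.16×55.845 + 1×28.085 + 4×15.999 = 177.277 g/mol.
Mass of Si per formula unit: 1 × 28.085 = 28.085 g.
Weight fraction Si = 28.085 / 177.277 = 0.1584.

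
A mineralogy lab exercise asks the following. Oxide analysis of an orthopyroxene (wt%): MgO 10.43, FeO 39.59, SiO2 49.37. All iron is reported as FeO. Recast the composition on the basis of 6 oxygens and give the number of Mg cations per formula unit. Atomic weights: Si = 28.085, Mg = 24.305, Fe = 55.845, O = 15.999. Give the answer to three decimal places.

0.633 Mg apfu

MgO: 10.43/40.304 = 0.25878 mol → 0.25878 mol Mg, 0.25878 mol O.
FeO: 39.59/71.844 = 0.55106 mol → 0.55106 mol Fe, 0.55106 mol O.
SiO2: 49.37/60.083 = 0.82170 mol → 0.82170 mol Si, 1.64340 mol O.
Total oxygen = 2.45324 mol. Normalization factor = 6/2.45324 = 2.44575.
Mg per 6 O = 0.25878 × 2.44575 = 0.633.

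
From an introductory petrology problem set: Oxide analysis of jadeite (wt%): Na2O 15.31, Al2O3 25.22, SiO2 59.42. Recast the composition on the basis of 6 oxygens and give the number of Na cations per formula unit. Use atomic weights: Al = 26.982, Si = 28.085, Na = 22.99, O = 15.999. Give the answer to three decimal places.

0.999 Na apfu

Na2O (M=61.979): mol = 0.24702; Na = 0.49404, O = 0.24702.
Al2O3 (M=101.961): mol = 0.24735; Al = 0.49470, O = 0.74205.
SiO2 (M=60.083): mol = 0.98897; Si = 0.98897, O = 1.97794.
ΣO = 2.96701; factor = 6/ΣO = 2.02224.
Na apfu = 0.49404 × 2.02224 = 0.999.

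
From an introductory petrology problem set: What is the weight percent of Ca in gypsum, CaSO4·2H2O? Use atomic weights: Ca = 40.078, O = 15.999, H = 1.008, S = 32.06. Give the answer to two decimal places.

23.28 weight percent

Molar mass of CaSO4·2H2O: 1*40.078 + 1*32.06 + 6*15.999 + 4*1.008 = 172.164 g/mol.
Mass of Ca per formula unit: 1 × 40.078 = 40.078 g.
Weight fraction Ca = 40.078 / 172.164 = 0.2328.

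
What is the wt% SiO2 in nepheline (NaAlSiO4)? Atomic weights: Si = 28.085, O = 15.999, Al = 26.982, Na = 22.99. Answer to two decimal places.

Formula mass = 142.053 g/mol.
1 Si → 1.0000 mol SiO2 per formula unit; M(SiO2) = 60.083, so SiO2 mass = 60.083 g.
60.083/142.053 × 100 = 42.30 wt%.

42.30 wt%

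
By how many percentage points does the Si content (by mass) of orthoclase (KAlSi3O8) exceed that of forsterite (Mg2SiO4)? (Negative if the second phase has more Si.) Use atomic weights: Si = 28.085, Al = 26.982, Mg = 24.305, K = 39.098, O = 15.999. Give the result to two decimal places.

10.31 percentage points

M(KAlSi3O8) = 278.327 g/mol, so wt% Si = 84.255/278.327 × 100 = 30.27%.
M(Mg2SiO4) = 140.691 g/mol, so wt% Si = 28.085/140.691 × 100 = 19.96%.
30.27 − 19.96 = 10.31 pp.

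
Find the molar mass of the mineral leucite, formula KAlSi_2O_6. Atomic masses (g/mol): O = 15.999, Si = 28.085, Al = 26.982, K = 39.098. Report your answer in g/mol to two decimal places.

218.24 g/mol

M = 1·39.098 + 1·26.982 + 2·28.085 + 6·15.999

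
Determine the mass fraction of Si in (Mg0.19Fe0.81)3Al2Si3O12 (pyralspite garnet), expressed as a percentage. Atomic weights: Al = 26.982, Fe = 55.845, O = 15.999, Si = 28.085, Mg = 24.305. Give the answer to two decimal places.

Molar mass of (Mg0.19Fe0.81)3Al2Si3O12: 0.57×24.305 + 2.43×55.845 + 2×26.982 + 3×28.085 + 12×15.999 = 479.764 g/mol.
Mass of Si per formula unit: 3 × 28.085 = 84.255 g.
Weight fraction Si = 84.255 / 479.764 = 0.1756.

17.56 wt%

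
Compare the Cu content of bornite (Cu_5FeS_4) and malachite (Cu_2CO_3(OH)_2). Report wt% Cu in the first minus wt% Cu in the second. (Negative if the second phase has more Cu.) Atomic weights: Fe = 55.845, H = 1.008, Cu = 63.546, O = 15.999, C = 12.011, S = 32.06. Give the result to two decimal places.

Cu in Cu_5FeS_4: molar mass 501.815 g/mol; 5×63.546 = 317.730 g → 63.32 wt%.
Cu in Cu_2CO_3(OH)_2: molar mass 221.114 g/mol; 2×63.546 = 127.092 g → 57.48 wt%.
Difference = 63.32 − 57.48 = 5.84 percentage points.

5.84 percentage points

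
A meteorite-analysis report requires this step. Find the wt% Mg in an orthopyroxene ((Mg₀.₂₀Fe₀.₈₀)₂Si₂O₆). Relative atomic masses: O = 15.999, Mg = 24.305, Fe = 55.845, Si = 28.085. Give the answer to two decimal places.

3.87 weight percent

M((Mg₀.₂₀Fe₀.₈₀)₂Si₂O₆) = 251.238 g/mol.
Mg contributes 0.40 × 24.305 = 9.722 g per mole.
9.722/251.238 = 0.0387 → 3.87%.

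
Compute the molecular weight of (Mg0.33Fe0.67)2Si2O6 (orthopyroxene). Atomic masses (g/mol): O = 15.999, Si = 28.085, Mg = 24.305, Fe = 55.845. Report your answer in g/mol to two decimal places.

M = 0.66(24.305) + 1.34(55.845) + 2(28.085) + 6(15.999)

243.04 g/mol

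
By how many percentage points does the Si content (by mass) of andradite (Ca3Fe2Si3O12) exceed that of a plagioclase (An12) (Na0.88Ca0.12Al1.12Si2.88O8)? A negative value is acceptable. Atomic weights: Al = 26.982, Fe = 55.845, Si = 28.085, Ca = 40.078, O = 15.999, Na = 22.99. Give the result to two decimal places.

First mineral: 84.255 g Si in 508.167 g formula = 16.58 wt% Si.
Second mineral: 80.885 g Si in 264.137 g formula = 30.62 wt% Si.
16.58% − 30.62% gives a difference of -14.04 percentage points.

-14.04 percentage points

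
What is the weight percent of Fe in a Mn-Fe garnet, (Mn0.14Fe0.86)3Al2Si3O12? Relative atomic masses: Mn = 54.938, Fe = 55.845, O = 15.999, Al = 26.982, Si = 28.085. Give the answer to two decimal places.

28.97 wt%

Molar mass of (Mn0.14Fe0.86)3Al2Si3O12: 0.42*54.938 + 2.58*55.845 + 2*26.982 + 3*28.085 + 12*15.999 = 497.361 g/mol.
Mass of Fe per formula unit: 2.58 × 55.845 = 144.080 g.
Weight fraction Fe = 144.080 / 497.361 = 0.2897.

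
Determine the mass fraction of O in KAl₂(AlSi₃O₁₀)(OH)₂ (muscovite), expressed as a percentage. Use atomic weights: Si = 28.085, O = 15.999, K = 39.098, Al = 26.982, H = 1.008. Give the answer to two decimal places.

Formula mass = 1·39.098 + 3·26.982 + 3·28.085 + 12·15.999 + 2·1.008 = 398.303 g/mol, of which 191.988 g is O.
So O makes up 191.988/398.303 = 0.4820 of the mass, i.e. 48.20%.

48.20 wt%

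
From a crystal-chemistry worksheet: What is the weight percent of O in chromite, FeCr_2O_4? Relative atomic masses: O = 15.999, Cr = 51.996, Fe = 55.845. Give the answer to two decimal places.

Formula mass = 1·55.845 + 2·51.996 + 4·15.999 = 223.833 g/mol, of which 63.996 g is O.
So O makes up 63.996/223.833 = 0.2859 of the mass, i.e. 28.59%.

28.59 wt%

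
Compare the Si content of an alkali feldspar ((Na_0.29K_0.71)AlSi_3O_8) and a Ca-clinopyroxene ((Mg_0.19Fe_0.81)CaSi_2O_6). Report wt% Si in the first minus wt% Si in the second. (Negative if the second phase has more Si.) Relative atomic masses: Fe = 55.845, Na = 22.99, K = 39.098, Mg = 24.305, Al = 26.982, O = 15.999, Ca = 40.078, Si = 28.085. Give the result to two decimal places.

Si in (Na_0.29K_0.71)AlSi_3O_8: molar mass 273.656 g/mol; 3×28.085 = 84.255 g → 30.79 wt%.
Si in (Mg_0.19Fe_0.81)CaSi_2O_6: molar mass 242.094 g/mol; 2×28.085 = 56.170 g → 23.20 wt%.
Difference = 30.79 − 23.20 = 7.59 percentage points.

7.59 percentage points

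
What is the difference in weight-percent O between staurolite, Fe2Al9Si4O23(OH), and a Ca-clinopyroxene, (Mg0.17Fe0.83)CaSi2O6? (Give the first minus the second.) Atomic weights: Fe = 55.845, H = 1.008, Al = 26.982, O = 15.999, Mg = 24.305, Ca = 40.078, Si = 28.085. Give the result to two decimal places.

5.53 percentage points

M(Fe2Al9Si4O23(OH)) = 851.852 g/mol, so wt% O = 383.976/851.852 × 100 = 45.08%.
M((Mg0.17Fe0.83)CaSi2O6) = 242.725 g/mol, so wt% O = 95.994/242.725 × 100 = 39.55%.
45.08 − 39.55 = 5.53 pp.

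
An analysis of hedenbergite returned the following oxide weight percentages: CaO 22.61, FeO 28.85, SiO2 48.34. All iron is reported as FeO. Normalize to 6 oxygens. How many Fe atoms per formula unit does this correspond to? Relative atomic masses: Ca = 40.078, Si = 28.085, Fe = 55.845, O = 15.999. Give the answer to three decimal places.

0.998 Fe apfu

CaO (M=56.077): mol = 0.40320; Ca = 0.40320, O = 0.40320.
FeO (M=71.844): mol = 0.40156; Fe = 0.40156, O = 0.40156.
SiO2 (M=60.083): mol = 0.80455; Si = 0.80455, O = 1.60910.
ΣO = 2.41386; factor = 6/ΣO = 2.48565.
Fe apfu = 0.40156 × 2.48565 = 0.998.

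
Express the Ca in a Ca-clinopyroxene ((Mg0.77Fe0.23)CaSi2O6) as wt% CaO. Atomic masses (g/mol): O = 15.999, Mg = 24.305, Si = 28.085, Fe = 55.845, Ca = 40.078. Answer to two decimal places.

25.06 wt%

M((Mg0.77Fe0.23)CaSi2O6) = 223.801 g/mol; M(CaO) = 56.077 g/mol.
Moles CaO per formula unit = 1 Ca ÷ 1 = 1.0000.
CaO fraction = (1.0000 × 56.077) / 223.801 = 56.077/223.801 = 0.2506.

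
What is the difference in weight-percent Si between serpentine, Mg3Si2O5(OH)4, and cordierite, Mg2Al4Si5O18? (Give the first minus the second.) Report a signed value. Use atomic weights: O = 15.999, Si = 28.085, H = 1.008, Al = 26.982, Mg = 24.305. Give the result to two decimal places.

First mineral: 56.170 g Si in 277.108 g formula = 20.27 wt% Si.
Second mineral: 140.425 g Si in 584.945 g formula = 24.01 wt% Si.
20.27% − 24.01% gives a difference of -3.74 percentage points.

-3.74 percentage points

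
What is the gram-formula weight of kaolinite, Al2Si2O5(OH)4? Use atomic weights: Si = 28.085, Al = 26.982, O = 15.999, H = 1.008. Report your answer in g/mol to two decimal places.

258.16 g/mol

M = 2·26.982 + 2·28.085 + 9·15.999 + 4·1.008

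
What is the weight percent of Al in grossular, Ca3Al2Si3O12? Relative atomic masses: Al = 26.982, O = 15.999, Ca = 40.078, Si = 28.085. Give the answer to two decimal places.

11.98 wt%

Formula mass = 3*40.078 + 2*26.982 + 3*28.085 + 12*15.999 = 450.441 g/mol, of which 53.964 g is Al.
So Al makes up 53.964/450.441 = 0.1198 of the mass, i.e. 11.98%.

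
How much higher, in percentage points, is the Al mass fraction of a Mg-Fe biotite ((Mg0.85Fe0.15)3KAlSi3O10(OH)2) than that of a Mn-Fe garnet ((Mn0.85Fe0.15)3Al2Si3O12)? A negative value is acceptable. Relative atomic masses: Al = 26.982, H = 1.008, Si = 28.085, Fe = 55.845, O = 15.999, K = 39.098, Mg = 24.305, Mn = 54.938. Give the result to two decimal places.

-4.64 percentage points

Al in (Mg0.85Fe0.15)3KAlSi3O10(OH)2: molar mass 431.447 g/mol; 1×26.982 = 26.982 g → 6.25 wt%.
Al in (Mn0.85Fe0.15)3Al2Si3O12: molar mass 495.429 g/mol; 2×26.982 = 53.964 g → 10.89 wt%.
Difference = 6.25 − 10.89 = -4.64 percentage points.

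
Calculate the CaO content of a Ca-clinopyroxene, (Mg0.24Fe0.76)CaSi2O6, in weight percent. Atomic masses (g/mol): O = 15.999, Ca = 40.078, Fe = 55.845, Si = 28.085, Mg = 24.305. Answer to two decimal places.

23.32 wt%

M((Mg0.24Fe0.76)CaSi2O6) = 240.517 g/mol; M(CaO) = 56.077 g/mol.
Moles CaO per formula unit = 1 Ca ÷ 1 = 1.0000.
CaO fraction = (1.0000 × 56.077) / 240.517 = 56.077/240.517 = 0.2332.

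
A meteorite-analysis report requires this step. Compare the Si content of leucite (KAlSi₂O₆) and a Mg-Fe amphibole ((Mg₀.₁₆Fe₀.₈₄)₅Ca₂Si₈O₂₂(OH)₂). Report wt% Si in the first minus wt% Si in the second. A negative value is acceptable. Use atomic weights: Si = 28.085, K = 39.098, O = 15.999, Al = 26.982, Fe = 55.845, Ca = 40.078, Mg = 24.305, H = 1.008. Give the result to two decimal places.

1.96 percentage points

M(KAlSi₂O₆) = 218.244 g/mol, so wt% Si = 56.170/218.244 × 100 = 25.74%.
M((Mg₀.₁₆Fe₀.₈₄)₅Ca₂Si₈O₂₂(OH)₂) = 944.821 g/mol, so wt% Si = 224.680/944.821 × 100 = 23.78%.
25.74 − 23.78 = 1.96 pp.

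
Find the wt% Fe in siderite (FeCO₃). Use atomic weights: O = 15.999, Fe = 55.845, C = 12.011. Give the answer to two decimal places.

Formula mass = 1×55.845 + 1×12.011 + 3×15.999 = 115.853 g/mol, of which 55.845 g is Fe.
So Fe makes up 55.845/115.853 = 0.4820 of the mass, i.e. 48.20%.

48.20 weight percent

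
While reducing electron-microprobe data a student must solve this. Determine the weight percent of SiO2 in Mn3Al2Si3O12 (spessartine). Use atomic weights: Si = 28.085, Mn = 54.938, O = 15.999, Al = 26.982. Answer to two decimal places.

M(Mn3Al2Si3O12) = 495.021 g/mol; M(SiO2) = 60.083 g/mol.
Moles SiO2 per formula unit = 3 Si ÷ 1 = 3.0000.
SiO2 fraction = (3.0000 × 60.083) / 495.021 = 180.249/495.021 = 0.3641.

36.41 wt%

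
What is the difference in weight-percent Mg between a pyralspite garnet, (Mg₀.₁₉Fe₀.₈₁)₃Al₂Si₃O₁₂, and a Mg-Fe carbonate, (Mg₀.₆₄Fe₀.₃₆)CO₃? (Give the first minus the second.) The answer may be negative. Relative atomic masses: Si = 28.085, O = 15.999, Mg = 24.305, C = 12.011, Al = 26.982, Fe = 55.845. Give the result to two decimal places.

-13.37 percentage points

First mineral: 13.854 g Mg in 479.764 g formula = 2.89 wt% Mg.
Second mineral: 15.555 g Mg in 95.667 g formula = 16.26 wt% Mg.
2.89% − 16.26% gives a difference of -13.37 percentage points.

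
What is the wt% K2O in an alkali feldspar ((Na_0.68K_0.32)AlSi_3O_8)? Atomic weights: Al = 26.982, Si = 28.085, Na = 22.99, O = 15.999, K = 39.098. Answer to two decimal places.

Molar mass of (Na_0.68K_0.32)AlSi_3O_8 = 0.68×22.99 + 0.32×39.098 + 1×26.982 + 3×28.085 + 8×15.999 = 267.374 g/mol.
Each formula unit contains 0.32 K, equivalent to 0.32/2 = 0.1600 mol K2O.
M(K2O) = 2×39.098 + 1×15.999 = 94.195 g/mol.
Mass of K2O per formula unit = 0.1600 × 94.195 = 15.071 g.
K2O wt% = 15.071 / 267.374 × 100 = 5.64%.

5.64 wt%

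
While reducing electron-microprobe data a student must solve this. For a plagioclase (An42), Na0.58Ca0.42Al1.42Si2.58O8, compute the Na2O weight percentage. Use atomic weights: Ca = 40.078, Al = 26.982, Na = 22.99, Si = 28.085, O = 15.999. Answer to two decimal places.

6.68 wt%

Formula mass = 268.933 g/mol.
0.58 Na → 0.2900 mol Na2O per formula unit; M(Na2O) = 61.979, so Na2O mass = 17.974 g.
17.974/268.933 × 100 = 6.68 wt%.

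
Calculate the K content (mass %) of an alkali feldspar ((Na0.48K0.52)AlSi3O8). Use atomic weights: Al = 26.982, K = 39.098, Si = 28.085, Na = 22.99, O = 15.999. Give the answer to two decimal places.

7.51 mass %

M((Na0.48K0.52)AlSi3O8) = 270.595 g/mol.
K contributes 0.52 × 39.098 = 20.331 g per mole.
20.331/270.595 = 0.0751 → 7.51%.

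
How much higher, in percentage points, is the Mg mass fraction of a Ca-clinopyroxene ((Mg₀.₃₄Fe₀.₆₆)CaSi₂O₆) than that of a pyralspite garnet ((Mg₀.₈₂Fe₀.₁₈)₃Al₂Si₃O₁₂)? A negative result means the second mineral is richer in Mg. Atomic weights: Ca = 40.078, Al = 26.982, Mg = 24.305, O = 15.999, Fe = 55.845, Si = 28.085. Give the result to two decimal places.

-10.75 percentage points

Mg in (Mg₀.₃₄Fe₀.₆₆)CaSi₂O₆: molar mass 237.363 g/mol; 0.34×24.305 = 8.264 g → 3.48 wt%.
Mg in (Mg₀.₈₂Fe₀.₁₈)₃Al₂Si₃O₁₂: molar mass 420.154 g/mol; 2.46×24.305 = 59.790 g → 14.23 wt%.
Difference = 3.48 − 14.23 = -10.75 percentage points.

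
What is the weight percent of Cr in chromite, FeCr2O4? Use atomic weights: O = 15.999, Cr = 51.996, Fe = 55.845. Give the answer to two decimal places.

Formula mass = 1·55.845 + 2·51.996 + 4·15.999 = 223.833 g/mol, of which 103.992 g is Cr.
So Cr makes up 103.992/223.833 = 0.4646 of the mass, i.e. 46.46%.

46.46 mass %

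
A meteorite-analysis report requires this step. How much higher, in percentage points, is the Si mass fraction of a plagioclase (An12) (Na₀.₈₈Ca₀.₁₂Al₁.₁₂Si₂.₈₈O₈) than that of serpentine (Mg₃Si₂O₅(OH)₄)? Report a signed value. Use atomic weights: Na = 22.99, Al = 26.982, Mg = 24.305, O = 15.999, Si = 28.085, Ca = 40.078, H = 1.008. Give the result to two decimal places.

10.35 percentage points

Si in Na₀.₈₈Ca₀.₁₂Al₁.₁₂Si₂.₈₈O₈: molar mass 264.137 g/mol; 2.88×28.085 = 80.885 g → 30.62 wt%.
Si in Mg₃Si₂O₅(OH)₄: molar mass 277.108 g/mol; 2×28.085 = 56.170 g → 20.27 wt%.
Difference = 30.62 − 20.27 = 10.35 percentage points.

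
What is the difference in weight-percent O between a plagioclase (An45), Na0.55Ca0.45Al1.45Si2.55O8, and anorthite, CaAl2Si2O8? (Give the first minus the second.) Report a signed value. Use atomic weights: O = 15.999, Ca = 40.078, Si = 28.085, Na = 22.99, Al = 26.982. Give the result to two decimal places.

M(Na0.55Ca0.45Al1.45Si2.55O8) = 269.412 g/mol, so wt% O = 127.992/269.412 × 100 = 47.51%.
M(CaAl2Si2O8) = 278.204 g/mol, so wt% O = 127.992/278.204 × 100 = 46.01%.
47.51 − 46.01 = 1.50 pp.

1.50 percentage points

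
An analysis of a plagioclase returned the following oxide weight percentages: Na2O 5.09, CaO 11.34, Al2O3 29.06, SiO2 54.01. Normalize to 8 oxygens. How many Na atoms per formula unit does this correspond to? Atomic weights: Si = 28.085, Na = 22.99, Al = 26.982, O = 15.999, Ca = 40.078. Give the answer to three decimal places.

0.447 Na apfu

Na2O: 5.09/61.979 = 0.08212 mol → 0.16424 mol Na, 0.08212 mol O.
CaO: 11.34/56.077 = 0.20222 mol → 0.20222 mol Ca, 0.20222 mol O.
Al2O3: 29.06/101.961 = 0.28501 mol → 0.57002 mol Al, 0.85503 mol O.
SiO2: 54.01/60.083 = 0.89892 mol → 0.89892 mol Si, 1.79784 mol O.
Total oxygen = 2.93721 mol. Normalization factor = 8/2.93721 = 2.72367.
Na per 8 O = 0.16424 × 2.72367 = 0.447.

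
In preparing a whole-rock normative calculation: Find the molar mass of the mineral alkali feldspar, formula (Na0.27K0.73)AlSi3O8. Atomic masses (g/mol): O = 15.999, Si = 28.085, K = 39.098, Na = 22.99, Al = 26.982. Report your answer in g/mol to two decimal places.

273.98 g/mol

Na: 0.27 × 22.99 = 6.2073
K: 0.73 × 39.098 = 28.5415
Al: 1 × 26.982 = 26.9820
Si: 3 × 28.085 = 84.2550
O: 8 × 15.999 = 127.9920
Summing the contributions gives the formula mass.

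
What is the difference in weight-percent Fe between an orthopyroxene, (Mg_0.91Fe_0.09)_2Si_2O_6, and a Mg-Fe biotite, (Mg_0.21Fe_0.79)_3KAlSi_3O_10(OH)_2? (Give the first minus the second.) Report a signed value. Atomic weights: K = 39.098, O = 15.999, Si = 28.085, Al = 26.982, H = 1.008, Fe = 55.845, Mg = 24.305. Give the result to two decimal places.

-22.03 percentage points

Fe in (Mg_0.91Fe_0.09)_2Si_2O_6: molar mass 206.451 g/mol; 0.18×55.845 = 10.052 g → 4.87 wt%.
Fe in (Mg_0.21Fe_0.79)_3KAlSi_3O_10(OH)_2: molar mass 492.004 g/mol; 2.37×55.845 = 132.353 g → 26.90 wt%.
Difference = 4.87 − 26.90 = -22.03 percentage points.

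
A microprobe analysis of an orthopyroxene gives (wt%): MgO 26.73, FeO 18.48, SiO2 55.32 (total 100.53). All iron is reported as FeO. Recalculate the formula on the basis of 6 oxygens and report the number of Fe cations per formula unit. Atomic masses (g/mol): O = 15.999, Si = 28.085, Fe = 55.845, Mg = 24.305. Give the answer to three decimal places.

0.559 Fe apfu

26.73 wt% MgO ÷ 40.304 g/mol = 0.66321 mol, giving 0.66321 Mg and 0.66321 O.
18.48 wt% FeO ÷ 71.844 g/mol = 0.25722 mol, giving 0.25722 Fe and 0.25722 O.
55.32 wt% SiO2 ÷ 60.083 g/mol = 0.92073 mol, giving 0.92073 Si and 1.84146 O.
Oxygen sums to 2.76189; scaling by 6/2.76189 = 2.17243 puts the formula on 6 O.
Fe: 0.25722 × 2.17243 = 0.559 atoms per formula unit.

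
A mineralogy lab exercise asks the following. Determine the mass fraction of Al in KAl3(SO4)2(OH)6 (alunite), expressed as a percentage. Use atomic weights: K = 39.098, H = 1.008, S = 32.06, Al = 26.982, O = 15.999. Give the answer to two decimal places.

19.54 mass %

Molar mass of KAl3(SO4)2(OH)6: 1*39.098 + 3*26.982 + 2*32.06 + 14*15.999 + 6*1.008 = 414.198 g/mol.
Mass of Al per formula unit: 3 × 26.982 = 80.946 g.
Weight fraction Al = 80.946 / 414.198 = 0.1954.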